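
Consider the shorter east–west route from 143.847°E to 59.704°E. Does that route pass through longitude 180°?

No

Signed shortest Δλ = ((59.704 − 143.847 + 180) mod 360) − 180 = -84.143°.
Going west by 84.143° from +143.847° reaches +59.704° without touching 180°.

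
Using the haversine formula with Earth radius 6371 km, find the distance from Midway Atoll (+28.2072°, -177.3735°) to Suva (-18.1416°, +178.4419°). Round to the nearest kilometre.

Δλ = 178.4419 − -177.3735 = 355.8154°; wrapped into (−180°, 180°]: -4.1846°.
Δφ = -18.1416 − 28.2072 = -46.3488°.
a = sin²(Δφ/2) + cos φ₁ · cos φ₂ · sin²(Δλ/2) = 0.155983.
c = 2·atan2(√a, √(1−a)) = 0.81202 rad → d = 6371·c ≈ 5173.38 km.

5173 km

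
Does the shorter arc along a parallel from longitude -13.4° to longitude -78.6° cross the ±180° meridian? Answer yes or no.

No

Signed shortest Δλ = ((-78.6 − -13.4 + 180) mod 360) − 180 = -65.2°.
Going west by 65.2° from -13.4° reaches -78.6° without touching 180°.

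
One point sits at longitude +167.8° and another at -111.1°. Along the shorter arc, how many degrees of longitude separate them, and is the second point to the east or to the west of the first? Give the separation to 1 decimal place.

Raw difference: -111.1 − 167.8 = -278.9°.
Normalise into (−180°, 180°]: -278.9° + 360° = 81.1°.
Positive ⇒ the second point lies to the east; separation 81.1°.

81.1° east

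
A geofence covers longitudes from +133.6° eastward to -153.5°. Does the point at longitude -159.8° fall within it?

Band width going east from +133.6° to -153.5°: ((-153.5 − 133.6) mod 360) = 72.9°.
Offset of -159.8° east of the west edge: ((-159.8 − 133.6) mod 360) = 66.6°.
66.6° ≤ 72.9° ⇒ inside.

Yes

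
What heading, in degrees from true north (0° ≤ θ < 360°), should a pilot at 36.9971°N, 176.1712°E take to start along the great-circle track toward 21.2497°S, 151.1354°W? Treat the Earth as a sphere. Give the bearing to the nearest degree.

147°

Δλ = -151.1354 − 176.1712 = -327.3066°; wrapped into (−180°, 180°]: 32.6934°.
θ = atan2( sin Δλ · cos φ₂ , cos φ₁ · sin φ₂ − sin φ₁ · cos φ₂ · cos Δλ )
  = atan2(0.50342, -0.76147) = 146.531° → normalised to [0°, 360°): 146.531°.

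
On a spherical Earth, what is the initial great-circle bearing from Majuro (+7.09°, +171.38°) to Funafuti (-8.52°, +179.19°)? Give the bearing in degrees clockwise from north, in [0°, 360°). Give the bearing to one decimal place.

153.4°

Δλ = 179.19 − 171.38 = 7.81°.
θ = atan2( sin Δλ · cos φ₂ , cos φ₁ · sin φ₂ − sin φ₁ · cos φ₂ · cos Δλ )
  = atan2(0.13439, -0.26796) = 153.365° → normalised to [0°, 360°): 153.365°.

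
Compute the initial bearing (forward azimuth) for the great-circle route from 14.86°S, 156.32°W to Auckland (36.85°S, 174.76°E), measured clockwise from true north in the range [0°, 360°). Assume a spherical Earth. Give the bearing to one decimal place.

Δλ = 174.76 − -156.32 = 331.08°; wrapped into (−180°, 180°]: -28.92°.
θ = atan2( sin Δλ · cos φ₂ , cos φ₁ · sin φ₂ − sin φ₁ · cos φ₂ · cos Δλ )
  = atan2(-0.38697, -0.40004) = -135.951° → normalised to [0°, 360°): 224.049°.

224.0°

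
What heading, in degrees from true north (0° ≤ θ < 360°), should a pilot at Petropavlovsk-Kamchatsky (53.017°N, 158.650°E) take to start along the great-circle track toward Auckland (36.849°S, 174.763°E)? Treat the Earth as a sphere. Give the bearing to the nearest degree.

Δλ = 174.763 − 158.650 = 16.113°.
θ = atan2( sin Δλ · cos φ₂ , cos φ₁ · sin φ₂ − sin φ₁ · cos φ₂ · cos Δλ )
  = atan2(0.22209, -0.97489) = 167.167° → normalised to [0°, 360°): 167.167°.

167°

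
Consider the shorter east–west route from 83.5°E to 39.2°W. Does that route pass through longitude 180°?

Signed shortest Δλ = ((-39.2 − 83.5 + 180) mod 360) − 180 = -122.7°.
Going west by 122.7° from +83.5° reaches -39.2° without touching 180°.

No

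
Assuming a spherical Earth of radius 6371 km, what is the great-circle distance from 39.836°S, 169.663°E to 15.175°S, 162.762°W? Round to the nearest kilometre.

3831 km

Δλ = -162.762 − 169.663 = -332.425°; wrapped into (−180°, 180°]: 27.575°.
Δφ = -15.175 − -39.836 = 24.661°.
a = sin²(Δφ/2) + cos φ₁ · cos φ₂ · sin²(Δλ/2) = 0.087697.
c = 2·atan2(√a, √(1−a)) = 0.60129 rad → d = 6371·c ≈ 3830.81 km.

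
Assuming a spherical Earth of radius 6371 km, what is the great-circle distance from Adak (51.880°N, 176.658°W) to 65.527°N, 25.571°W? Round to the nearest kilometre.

Δλ = -25.571 − -176.658 = 151.087°.
Δφ = 65.527 − 51.880 = 13.647°.
a = sin²(Δφ/2) + cos φ₁ · cos φ₂ · sin²(Δλ/2) = 0.253908.
c = 2·atan2(√a, √(1−a)) = 1.05620 rad → d = 6371·c ≈ 6729.05 km.

6729 km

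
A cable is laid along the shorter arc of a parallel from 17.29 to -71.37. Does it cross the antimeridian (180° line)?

No

Signed shortest Δλ = ((-71.37 − 17.29 + 180) mod 360) − 180 = -88.66°.
Going west by 88.66° from +17.29° reaches -71.37° without touching 180°.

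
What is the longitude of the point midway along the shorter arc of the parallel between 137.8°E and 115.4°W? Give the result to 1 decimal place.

168.8°W

Signed shortest Δλ from +137.8° to -115.4° is +106.8°.
Midpoint longitude = +137.8° + (+106.8°)/2 = +137.8° + 53.4° = +191.2°.
Normalise into (−180°, 180°]: -168.8°.
(The naïve average (+137.8 + -115.4)/2 = 11.2° is on the wrong side of the globe.)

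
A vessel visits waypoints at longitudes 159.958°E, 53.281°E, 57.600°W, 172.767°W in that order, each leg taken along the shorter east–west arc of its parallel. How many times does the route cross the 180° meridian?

0

Leg 1: +159.958° → +53.281°, shortest Δλ = -106.677° (west) — does not cross 180°.
Leg 2: +53.281° → -57.600°, shortest Δλ = -110.881° (west) — does not cross 180°.
Leg 3: -57.600° → -172.767°, shortest Δλ = -115.167° (west) — does not cross 180°.
Total crossings: 0.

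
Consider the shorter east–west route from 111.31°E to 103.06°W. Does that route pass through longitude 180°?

Yes

Naïve |-103.06 − 111.31| = 214.37° > 180°, so the shorter arc goes the other way round — across 180°.
Signed shortest Δλ = ((-103.06 − 111.31 + 180) mod 360) − 180 = 145.63°.
Going east by 145.63° from +111.31° passes through 180° before reaching -103.06°.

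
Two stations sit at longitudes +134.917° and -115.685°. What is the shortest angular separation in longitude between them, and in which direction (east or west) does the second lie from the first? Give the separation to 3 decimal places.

Raw difference: -115.685 − 134.917 = -250.602°.
Normalise into (−180°, 180°]: -250.602° + 360° = 109.398°.
Positive ⇒ the second point lies to the east; separation 109.398°.

109.398° east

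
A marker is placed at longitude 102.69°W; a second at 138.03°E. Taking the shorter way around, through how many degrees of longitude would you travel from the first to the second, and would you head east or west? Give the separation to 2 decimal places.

119.28° west

Raw difference: 138.03 − -102.69 = 240.72°.
Normalise into (−180°, 180°]: 240.72° − 360° = -119.28°.
Negative ⇒ the second point lies to the west; separation 119.28°.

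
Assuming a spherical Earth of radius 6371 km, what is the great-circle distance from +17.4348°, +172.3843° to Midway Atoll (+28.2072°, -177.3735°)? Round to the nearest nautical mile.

Δλ = -177.3735 − 172.3843 = -349.7578°; wrapped into (−180°, 180°]: 10.2422°.
Δφ = 28.2072 − 17.4348 = 10.7724°.
a = sin²(Δφ/2) + cos φ₁ · cos φ₂ · sin²(Δλ/2) = 0.015510.
c = 2·atan2(√a, √(1−a)) = 0.24973 rad → d = 6371·c ≈ 1591.01 km ≈ 859.08 nmi.

859 nmi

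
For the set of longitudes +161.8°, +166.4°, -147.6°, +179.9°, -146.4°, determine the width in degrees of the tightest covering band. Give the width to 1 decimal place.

51.8°

Sort the longitudes: -147.6°, -146.4°, +161.8°, +166.4°, +179.9°.
Eastward gaps between consecutive values (wrapping around): 1.2°, 308.2°, 4.6°, 13.5°, 32.5°.
Largest gap = 308.2° ⇒ minimal covering band is its complement: 360° − 308.2° = 51.8°.
Band runs from +161.8° eastward to -146.4°, crossing the antimeridian.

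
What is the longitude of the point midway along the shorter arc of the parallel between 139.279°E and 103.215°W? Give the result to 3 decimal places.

161.968°W

Signed shortest Δλ from +139.279° to -103.215° is +117.506°.
Midpoint longitude = +139.279° + (+117.506°)/2 = +139.279° + 58.753° = +198.032°.
Normalise into (−180°, 180°]: -161.968°.
(The naïve average (+139.279 + -103.215)/2 = 18.032° is on the wrong side of the globe.)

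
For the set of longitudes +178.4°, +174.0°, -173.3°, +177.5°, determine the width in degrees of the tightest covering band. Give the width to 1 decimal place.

12.7°

Sort the longitudes: -173.3°, +174.0°, +177.5°, +178.4°.
Eastward gaps between consecutive values (wrapping around): 347.3°, 3.5°, 0.9°, 8.3°.
Largest gap = 347.3° ⇒ minimal covering band is its complement: 360° − 347.3° = 12.7°.
Band runs from +174.0° eastward to -173.3°, crossing the antimeridian.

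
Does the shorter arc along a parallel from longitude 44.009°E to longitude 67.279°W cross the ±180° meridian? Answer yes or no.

Signed shortest Δλ = ((-67.279 − 44.009 + 180) mod 360) − 180 = -111.288°.
Going west by 111.288° from +44.009° reaches -67.279° without touching 180°.

No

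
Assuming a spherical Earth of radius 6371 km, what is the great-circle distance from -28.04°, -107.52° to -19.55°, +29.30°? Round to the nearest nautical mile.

Δλ = 29.30 − -107.52 = 136.82°.
Δφ = -19.55 − -28.04 = 8.49°.
a = sin²(Δφ/2) + cos φ₁ · cos φ₂ · sin²(Δλ/2) = 0.724602.
c = 2·atan2(√a, √(1−a)) = 2.03667 rad → d = 6371·c ≈ 12975.62 km ≈ 7006.28 nmi.

7006 nmi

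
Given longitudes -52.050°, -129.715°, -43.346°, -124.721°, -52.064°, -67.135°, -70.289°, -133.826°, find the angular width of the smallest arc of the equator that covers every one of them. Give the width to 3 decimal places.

90.480°

Sort the longitudes: -133.826°, -129.715°, -124.721°, -70.289°, -67.135°, -52.064°, -52.050°, -43.346°.
Eastward gaps between consecutive values (wrapping around): 4.111°, 4.994°, 54.432°, 3.154°, 15.071°, 0.014°, 8.704°, 269.520°.
Largest gap = 269.520° ⇒ minimal covering band is its complement: 360° − 269.520° = 90.480°.
Band runs from -133.826° eastward to -43.346°.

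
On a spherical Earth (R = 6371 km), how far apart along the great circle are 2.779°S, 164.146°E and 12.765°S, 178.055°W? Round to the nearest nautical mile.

Δλ = -178.055 − 164.146 = -342.201°; wrapped into (−180°, 180°]: 17.799°.
Δφ = -12.765 − -2.779 = -9.986°.
a = sin²(Δφ/2) + cos φ₁ · cos φ₂ · sin²(Δλ/2) = 0.030889.
c = 2·atan2(√a, √(1−a)) = 0.35334 rad → d = 6371·c ≈ 2251.12 km ≈ 1215.51 nmi.

1216 nmi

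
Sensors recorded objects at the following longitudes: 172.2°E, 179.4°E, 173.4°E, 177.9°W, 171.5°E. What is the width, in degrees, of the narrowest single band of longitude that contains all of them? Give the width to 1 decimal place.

10.6°

Sort the longitudes: -177.9°, +171.5°, +172.2°, +173.4°, +179.4°.
Eastward gaps between consecutive values (wrapping around): 349.4°, 0.7°, 1.2°, 6.0°, 2.7°.
Largest gap = 349.4° ⇒ minimal covering band is its complement: 360° − 349.4° = 10.6°.
Band runs from +171.5° eastward to -177.9°, crossing the antimeridian.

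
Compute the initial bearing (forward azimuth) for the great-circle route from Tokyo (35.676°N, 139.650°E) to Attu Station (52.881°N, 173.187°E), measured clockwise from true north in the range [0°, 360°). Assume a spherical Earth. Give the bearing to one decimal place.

Δλ = 173.187 − 139.650 = 33.537°.
θ = atan2( sin Δλ · cos φ₂ , cos φ₁ · sin φ₂ − sin φ₁ · cos φ₂ · cos Δλ )
  = atan2(0.33340, 0.35438) = 43.253° → normalised to [0°, 360°): 43.253°.

43.3°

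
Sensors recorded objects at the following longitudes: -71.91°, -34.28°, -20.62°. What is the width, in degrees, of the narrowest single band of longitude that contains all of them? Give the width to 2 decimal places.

Sort the longitudes: -71.91°, -34.28°, -20.62°.
Eastward gaps between consecutive values (wrapping around): 37.63°, 13.66°, 308.71°.
Largest gap = 308.71° ⇒ minimal covering band is its complement: 360° − 308.71° = 51.29°.
Band runs from -71.91° eastward to -20.62°.

51.29°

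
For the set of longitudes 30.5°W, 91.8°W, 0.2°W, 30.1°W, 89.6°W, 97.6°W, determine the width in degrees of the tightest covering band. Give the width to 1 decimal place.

97.4°

Sort the longitudes: -97.6°, -91.8°, -89.6°, -30.5°, -30.1°, -0.2°.
Eastward gaps between consecutive values (wrapping around): 5.8°, 2.2°, 59.1°, 0.4°, 29.9°, 262.6°.
Largest gap = 262.6° ⇒ minimal covering band is its complement: 360° − 262.6° = 97.4°.
Band runs from -97.6° eastward to -0.2°.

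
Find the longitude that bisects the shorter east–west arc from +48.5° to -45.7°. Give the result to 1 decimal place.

Signed shortest Δλ from +48.5° to -45.7° is -94.2°.
Midpoint longitude = +48.5° + (-94.2°)/2 = +48.5° − 47.1° = +1.4°.

+1.4°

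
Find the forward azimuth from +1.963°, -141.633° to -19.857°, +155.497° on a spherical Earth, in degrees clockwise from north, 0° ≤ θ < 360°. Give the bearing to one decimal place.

247.1°

Δλ = 155.497 − -141.633 = 297.130°; wrapped into (−180°, 180°]: -62.870°.
θ = atan2( sin Δλ · cos φ₂ , cos φ₁ · sin φ₂ − sin φ₁ · cos φ₂ · cos Δλ )
  = atan2(-0.83706, -0.35417) = -112.934° → normalised to [0°, 360°): 247.066°.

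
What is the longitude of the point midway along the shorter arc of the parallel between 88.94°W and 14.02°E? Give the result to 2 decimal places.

37.46°W

Signed shortest Δλ from -88.94° to +14.02° is +102.96°.
Midpoint longitude = -88.94° + (+102.96°)/2 = -88.94° + 51.48° = -37.46°.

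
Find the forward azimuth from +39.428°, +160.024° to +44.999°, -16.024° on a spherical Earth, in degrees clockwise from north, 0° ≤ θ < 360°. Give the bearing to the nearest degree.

357°

Δλ = -16.024 − 160.024 = -176.048°.
θ = atan2( sin Δλ · cos φ₂ , cos φ₁ · sin φ₂ − sin φ₁ · cos φ₂ · cos Δλ )
  = atan2(-0.04874, 0.99421) = -2.806° → normalised to [0°, 360°): 357.194°.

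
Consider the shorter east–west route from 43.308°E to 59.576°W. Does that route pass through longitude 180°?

No

Signed shortest Δλ = ((-59.576 − 43.308 + 180) mod 360) − 180 = -102.884°.
Going west by 102.884° from +43.308° reaches -59.576° without touching 180°.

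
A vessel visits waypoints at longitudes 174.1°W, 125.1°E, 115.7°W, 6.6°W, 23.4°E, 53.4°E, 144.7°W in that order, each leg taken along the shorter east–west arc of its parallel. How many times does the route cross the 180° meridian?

3

Leg 1: -174.1° → +125.1°, shortest Δλ = -60.8° (west) — crosses 180°.
Leg 2: +125.1° → -115.7°, shortest Δλ = 119.2° (east) — crosses 180°.
Leg 3: -115.7° → -6.6°, shortest Δλ = 109.1° (east) — does not cross 180°.
Leg 4: -6.6° → +23.4°, shortest Δλ = 30.0° (east) — does not cross 180°.
Leg 5: +23.4° → +53.4°, shortest Δλ = 30.0° (east) — does not cross 180°.
Leg 6: +53.4° → -144.7°, shortest Δλ = 161.9° (east) — crosses 180°.
Total crossings: 3.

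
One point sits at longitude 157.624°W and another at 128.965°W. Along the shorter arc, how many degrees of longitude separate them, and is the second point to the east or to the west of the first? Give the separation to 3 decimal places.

Raw difference: -128.965 − -157.624 = 28.659°.
Normalise into (−180°, 180°]: 28.659° stays 28.659°.
Positive ⇒ the second point lies to the east; separation 28.659°.

28.659° east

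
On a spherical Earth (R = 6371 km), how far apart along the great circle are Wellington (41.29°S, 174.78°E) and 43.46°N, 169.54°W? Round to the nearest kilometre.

9554 km

Δλ = -169.54 − 174.78 = -344.32°; wrapped into (−180°, 180°]: 15.68°.
Δφ = 43.46 − -41.29 = 84.75°.
a = sin²(Δφ/2) + cos φ₁ · cos φ₂ · sin²(Δλ/2) = 0.464397.
c = 2·atan2(√a, √(1−a)) = 1.49953 rad → d = 6371·c ≈ 9553.51 km.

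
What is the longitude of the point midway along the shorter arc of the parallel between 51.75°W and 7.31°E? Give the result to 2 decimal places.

22.22°W

Signed shortest Δλ from -51.75° to +7.31° is +59.06°.
Midpoint longitude = -51.75° + (+59.06°)/2 = -51.75° + 29.53° = -22.22°.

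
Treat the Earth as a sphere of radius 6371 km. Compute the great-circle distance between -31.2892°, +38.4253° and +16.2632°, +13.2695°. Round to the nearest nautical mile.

3202 nmi

Δλ = 13.2695 − 38.4253 = -25.1558°.
Δφ = 16.2632 − -31.2892 = 47.5524°.
a = sin²(Δφ/2) + cos φ₁ · cos φ₂ · sin²(Δλ/2) = 0.201446.
c = 2·atan2(√a, √(1−a)) = 0.93090 rad → d = 6371·c ≈ 5930.79 km ≈ 3202.37 nmi.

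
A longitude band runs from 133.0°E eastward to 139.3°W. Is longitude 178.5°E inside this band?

Yes

Band width going east from +133.0° to -139.3°: ((-139.3 − 133.0) mod 360) = 87.7°.
Offset of +178.5° east of the west edge: ((178.5 − 133.0) mod 360) = 45.5°.
45.5° ≤ 87.7° ⇒ inside.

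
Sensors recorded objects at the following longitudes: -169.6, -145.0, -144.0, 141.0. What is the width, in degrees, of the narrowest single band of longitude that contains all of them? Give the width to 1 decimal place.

Sort the longitudes: -169.6°, -145.0°, -144.0°, +141.0°.
Eastward gaps between consecutive values (wrapping around): 24.6°, 1.0°, 285.0°, 49.4°.
Largest gap = 285.0° ⇒ minimal covering band is its complement: 360° − 285.0° = 75.0°.
Band runs from +141.0° eastward to -144.0°, crossing the antimeridian.

75.0°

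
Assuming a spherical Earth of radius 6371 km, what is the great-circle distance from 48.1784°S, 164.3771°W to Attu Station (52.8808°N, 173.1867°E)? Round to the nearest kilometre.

11436 km

Δλ = 173.1867 − -164.3771 = 337.5638°; wrapped into (−180°, 180°]: -22.4362°.
Δφ = 52.8808 − -48.1784 = 101.0592°.
a = sin²(Δφ/2) + cos φ₁ · cos φ₂ · sin²(Δλ/2) = 0.611142.
c = 2·atan2(√a, √(1−a)) = 1.79495 rad → d = 6371·c ≈ 11435.64 km.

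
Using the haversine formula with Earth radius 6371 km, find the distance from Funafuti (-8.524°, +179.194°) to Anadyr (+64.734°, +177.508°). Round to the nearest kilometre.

8147 km

Δλ = 177.508 − 179.194 = -1.686°.
Δφ = 64.734 − -8.524 = 73.258°.
a = sin²(Δφ/2) + cos φ₁ · cos φ₂ · sin²(Δλ/2) = 0.356060.
c = 2·atan2(√a, √(1−a)) = 1.27878 rad → d = 6371·c ≈ 8147.13 km.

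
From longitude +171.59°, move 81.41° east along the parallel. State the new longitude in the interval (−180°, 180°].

-107.00°

Start at +171.59°; shift +81.41° → +253.00°.
+253.00° lies outside (−180°, 180°]; subtract 360° → -107.00°.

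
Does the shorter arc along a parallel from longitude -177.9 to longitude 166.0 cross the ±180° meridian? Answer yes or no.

Naïve |166.0 − -177.9| = 343.9° > 180°, so the shorter arc goes the other way round — across 180°.
Signed shortest Δλ = ((166.0 − -177.9 + 180) mod 360) − 180 = -16.1°.
Going west by 16.1° from -177.9° passes through 180° before reaching +166.0°.

Yes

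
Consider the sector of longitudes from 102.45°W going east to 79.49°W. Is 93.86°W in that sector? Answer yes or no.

Yes

Band width going east from -102.45° to -79.49°: ((-79.49 − -102.45) mod 360) = 22.96°.
Offset of -93.86° east of the west edge: ((-93.86 − -102.45) mod 360) = 8.59°.
8.59° ≤ 22.96° ⇒ inside.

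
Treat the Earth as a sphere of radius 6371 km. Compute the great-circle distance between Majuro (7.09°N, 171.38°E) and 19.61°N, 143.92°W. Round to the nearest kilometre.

Δλ = -143.92 − 171.38 = -315.30°; wrapped into (−180°, 180°]: 44.70°.
Δφ = 19.61 − 7.09 = 12.52°.
a = sin²(Δφ/2) + cos φ₁ · cos φ₂ · sin²(Δλ/2) = 0.147062.
c = 2·atan2(√a, √(1−a)) = 0.78714 rad → d = 6371·c ≈ 5014.84 km.

5015 km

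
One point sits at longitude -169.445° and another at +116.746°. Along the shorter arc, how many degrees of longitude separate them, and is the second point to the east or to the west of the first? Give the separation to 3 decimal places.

73.809° west

Raw difference: 116.746 − -169.445 = 286.191°.
Normalise into (−180°, 180°]: 286.191° − 360° = -73.809°.
Negative ⇒ the second point lies to the west; separation 73.809°.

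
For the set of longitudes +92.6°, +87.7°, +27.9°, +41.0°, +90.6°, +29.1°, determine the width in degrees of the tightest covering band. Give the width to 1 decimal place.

64.7°

Sort the longitudes: +27.9°, +29.1°, +41.0°, +87.7°, +90.6°, +92.6°.
Eastward gaps between consecutive values (wrapping around): 1.2°, 11.9°, 46.7°, 2.9°, 2.0°, 295.3°.
Largest gap = 295.3° ⇒ minimal covering band is its complement: 360° − 295.3° = 64.7°.
Band runs from +27.9° eastward to +92.6°.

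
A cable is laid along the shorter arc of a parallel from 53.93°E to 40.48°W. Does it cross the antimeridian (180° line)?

Signed shortest Δλ = ((-40.48 − 53.93 + 180) mod 360) − 180 = -94.41°.
Going west by 94.41° from +53.93° reaches -40.48° without touching 180°.

No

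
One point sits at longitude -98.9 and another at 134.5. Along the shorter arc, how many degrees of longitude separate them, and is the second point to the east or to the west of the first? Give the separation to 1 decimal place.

Raw difference: 134.5 − -98.9 = 233.4°.
Normalise into (−180°, 180°]: 233.4° − 360° = -126.6°.
Negative ⇒ the second point lies to the west; separation 126.6°.

126.6° west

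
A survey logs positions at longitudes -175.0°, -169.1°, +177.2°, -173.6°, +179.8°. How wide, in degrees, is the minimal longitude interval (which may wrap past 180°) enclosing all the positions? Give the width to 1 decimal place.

Sort the longitudes: -175.0°, -173.6°, -169.1°, +177.2°, +179.8°.
Eastward gaps between consecutive values (wrapping around): 1.4°, 4.5°, 346.3°, 2.6°, 5.2°.
Largest gap = 346.3° ⇒ minimal covering band is its complement: 360° − 346.3° = 13.7°.
Band runs from +177.2° eastward to -169.1°, crossing the antimeridian.

13.7°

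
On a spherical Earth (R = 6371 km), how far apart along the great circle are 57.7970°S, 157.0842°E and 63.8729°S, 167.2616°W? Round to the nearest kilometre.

Δλ = -167.2616 − 157.0842 = -324.3458°; wrapped into (−180°, 180°]: 35.6542°.
Δφ = -63.8729 − -57.7970 = -6.0759°.
a = sin²(Δφ/2) + cos φ₁ · cos φ₂ · sin²(Δλ/2) = 0.024804.
c = 2·atan2(√a, √(1−a)) = 0.31630 rad → d = 6371·c ≈ 2015.17 km.

2015 km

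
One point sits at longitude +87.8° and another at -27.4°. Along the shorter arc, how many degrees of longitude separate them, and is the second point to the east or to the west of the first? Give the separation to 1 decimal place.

115.2° west

Raw difference: -27.4 − 87.8 = -115.2°.
Normalise into (−180°, 180°]: -115.2° stays -115.2°.
Negative ⇒ the second point lies to the west; separation 115.2°.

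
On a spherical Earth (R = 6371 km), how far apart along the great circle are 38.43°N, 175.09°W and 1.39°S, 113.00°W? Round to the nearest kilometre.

Δλ = -113.00 − -175.09 = 62.09°.
Δφ = -1.39 − 38.43 = -39.82°.
a = sin²(Δφ/2) + cos φ₁ · cos φ₂ · sin²(Δλ/2) = 0.324252.
c = 2·atan2(√a, √(1−a)) = 1.21163 rad → d = 6371·c ≈ 7719.28 km.

7719 km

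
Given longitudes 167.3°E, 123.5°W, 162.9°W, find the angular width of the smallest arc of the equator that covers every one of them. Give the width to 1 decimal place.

69.2°

Sort the longitudes: -162.9°, -123.5°, +167.3°.
Eastward gaps between consecutive values (wrapping around): 39.4°, 290.8°, 29.8°.
Largest gap = 290.8° ⇒ minimal covering band is its complement: 360° − 290.8° = 69.2°.
Band runs from +167.3° eastward to -123.5°, crossing the antimeridian.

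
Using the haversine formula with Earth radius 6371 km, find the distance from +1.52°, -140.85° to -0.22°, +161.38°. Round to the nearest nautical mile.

3470 nmi

Δλ = 161.38 − -140.85 = 302.23°; wrapped into (−180°, 180°]: -57.77°.
Δφ = -0.22 − 1.52 = -1.74°.
a = sin²(Δφ/2) + cos φ₁ · cos φ₂ · sin²(Δλ/2) = 0.233487.
c = 2·atan2(√a, √(1−a)) = 1.00862 rad → d = 6371·c ≈ 6425.94 km ≈ 3469.73 nmi.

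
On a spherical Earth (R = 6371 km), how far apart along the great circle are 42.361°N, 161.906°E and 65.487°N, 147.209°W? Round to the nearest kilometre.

4030 km

Δλ = -147.209 − 161.906 = -309.115°; wrapped into (−180°, 180°]: 50.885°.
Δφ = 65.487 − 42.361 = 23.126°.
a = sin²(Δφ/2) + cos φ₁ · cos φ₂ · sin²(Δλ/2) = 0.096760.
c = 2·atan2(√a, √(1−a)) = 0.63262 rad → d = 6371·c ≈ 4030.43 km.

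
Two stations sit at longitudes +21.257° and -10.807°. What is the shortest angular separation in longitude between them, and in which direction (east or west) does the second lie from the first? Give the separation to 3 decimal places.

32.064° west

Raw difference: -10.807 − 21.257 = -32.064°.
Normalise into (−180°, 180°]: -32.064° stays -32.064°.
Negative ⇒ the second point lies to the west; separation 32.064°.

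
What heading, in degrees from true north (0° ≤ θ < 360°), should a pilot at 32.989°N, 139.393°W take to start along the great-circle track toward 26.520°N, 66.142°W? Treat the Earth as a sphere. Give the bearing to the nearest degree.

Δλ = -66.142 − -139.393 = 73.251°.
θ = atan2( sin Δλ · cos φ₂ , cos φ₁ · sin φ₂ − sin φ₁ · cos φ₂ · cos Δλ )
  = atan2(0.85682, 0.23412) = 74.717° → normalised to [0°, 360°): 74.717°.

75°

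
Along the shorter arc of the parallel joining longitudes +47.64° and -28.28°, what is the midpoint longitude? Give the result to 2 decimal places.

+9.68°

Signed shortest Δλ from +47.64° to -28.28° is -75.92°.
Midpoint longitude = +47.64° + (-75.92°)/2 = +47.64° − 37.96° = +9.68°.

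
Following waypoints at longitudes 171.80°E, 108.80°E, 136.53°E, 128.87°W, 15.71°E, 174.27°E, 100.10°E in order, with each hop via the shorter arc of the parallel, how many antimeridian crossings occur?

Leg 1: +171.80° → +108.80°, shortest Δλ = -63.0° (west) — does not cross 180°.
Leg 2: +108.80° → +136.53°, shortest Δλ = 27.73° (east) — does not cross 180°.
Leg 3: +136.53° → -128.87°, shortest Δλ = 94.6° (east) — crosses 180°.
Leg 4: -128.87° → +15.71°, shortest Δλ = 144.58° (east) — does not cross 180°.
Leg 5: +15.71° → +174.27°, shortest Δλ = 158.56° (east) — does not cross 180°.
Leg 6: +174.27° → +100.10°, shortest Δλ = -74.17° (west) — does not cross 180°.
Total crossings: 1.

1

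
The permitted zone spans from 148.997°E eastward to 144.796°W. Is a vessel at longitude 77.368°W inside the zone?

No

Band width going east from +148.997° to -144.796°: ((-144.796 − 148.997) mod 360) = 66.207°.
Offset of -77.368° east of the west edge: ((-77.368 − 148.997) mod 360) = 133.635°.
133.635° > 66.207° ⇒ outside.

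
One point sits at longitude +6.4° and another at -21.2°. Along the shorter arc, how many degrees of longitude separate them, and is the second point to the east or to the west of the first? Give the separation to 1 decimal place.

27.6° west

Raw difference: -21.2 − 6.4 = -27.6°.
Normalise into (−180°, 180°]: -27.6° stays -27.6°.
Negative ⇒ the second point lies to the west; separation 27.6°.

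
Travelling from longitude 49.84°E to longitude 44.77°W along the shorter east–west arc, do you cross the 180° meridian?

No

Signed shortest Δλ = ((-44.77 − 49.84 + 180) mod 360) − 180 = -94.61°.
Going west by 94.61° from +49.84° reaches -44.77° without touching 180°.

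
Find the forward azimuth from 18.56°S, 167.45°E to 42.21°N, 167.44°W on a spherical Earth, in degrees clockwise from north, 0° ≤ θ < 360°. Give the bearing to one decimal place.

Δλ = -167.44 − 167.45 = -334.89°; wrapped into (−180°, 180°]: 25.11°.
θ = atan2( sin Δλ · cos φ₂ , cos φ₁ · sin φ₂ − sin φ₁ · cos φ₂ · cos Δλ )
  = atan2(0.31432, 0.85039) = 20.285° → normalised to [0°, 360°): 20.285°.

20.3°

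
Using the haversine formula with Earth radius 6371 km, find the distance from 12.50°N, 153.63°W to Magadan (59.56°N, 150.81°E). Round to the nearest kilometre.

Δλ = 150.81 − -153.63 = 304.44°; wrapped into (−180°, 180°]: -55.56°.
Δφ = 59.56 − 12.50 = 47.06°.
a = sin²(Δφ/2) + cos φ₁ · cos φ₂ · sin²(Δλ/2) = 0.266831.
c = 2·atan2(√a, √(1−a)) = 1.08565 rad → d = 6371·c ≈ 6916.67 km.

6917 km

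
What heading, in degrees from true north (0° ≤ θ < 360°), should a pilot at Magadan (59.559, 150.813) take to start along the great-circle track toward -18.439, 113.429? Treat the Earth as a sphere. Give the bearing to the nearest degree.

215°

Δλ = 113.429 − 150.813 = -37.384°.
θ = atan2( sin Δλ · cos φ₂ , cos φ₁ · sin φ₂ − sin φ₁ · cos φ₂ · cos Δλ )
  = atan2(-0.57598, -0.81013) = -144.588° → normalised to [0°, 360°): 215.412°.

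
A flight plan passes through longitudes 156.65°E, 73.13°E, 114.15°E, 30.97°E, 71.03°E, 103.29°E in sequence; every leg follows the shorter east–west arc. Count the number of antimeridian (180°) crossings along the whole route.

0

Leg 1: +156.65° → +73.13°, shortest Δλ = -83.52° (west) — does not cross 180°.
Leg 2: +73.13° → +114.15°, shortest Δλ = 41.02° (east) — does not cross 180°.
Leg 3: +114.15° → +30.97°, shortest Δλ = -83.18° (west) — does not cross 180°.
Leg 4: +30.97° → +71.03°, shortest Δλ = 40.06° (east) — does not cross 180°.
Leg 5: +71.03° → +103.29°, shortest Δλ = 32.26° (east) — does not cross 180°.
Total crossings: 0.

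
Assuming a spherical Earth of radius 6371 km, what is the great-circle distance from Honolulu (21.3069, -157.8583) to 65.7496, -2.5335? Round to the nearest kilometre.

Δλ = -2.5335 − -157.8583 = 155.3248°.
Δφ = 65.7496 − 21.3069 = 44.4427°.
a = sin²(Δφ/2) + cos φ₁ · cos φ₂ · sin²(Δλ/2) = 0.508205.
c = 2·atan2(√a, √(1−a)) = 1.58721 rad → d = 6371·c ≈ 10112.10 km.

10112 km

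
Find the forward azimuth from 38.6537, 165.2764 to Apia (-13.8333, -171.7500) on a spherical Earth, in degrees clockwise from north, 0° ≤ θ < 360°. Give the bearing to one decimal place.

153.0°

Δλ = -171.7500 − 165.2764 = -337.0264°; wrapped into (−180°, 180°]: 22.9736°.
θ = atan2( sin Δλ · cos φ₂ , cos φ₁ · sin φ₂ − sin φ₁ · cos φ₂ · cos Δλ )
  = atan2(0.37899, -0.74511) = 153.041° → normalised to [0°, 360°): 153.041°.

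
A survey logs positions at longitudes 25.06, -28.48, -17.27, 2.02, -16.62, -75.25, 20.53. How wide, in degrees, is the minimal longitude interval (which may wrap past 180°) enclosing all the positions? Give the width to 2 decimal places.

Sort the longitudes: -75.25°, -28.48°, -17.27°, -16.62°, +2.02°, +20.53°, +25.06°.
Eastward gaps between consecutive values (wrapping around): 46.77°, 11.21°, 0.65°, 18.64°, 18.51°, 4.53°, 259.69°.
Largest gap = 259.69° ⇒ minimal covering band is its complement: 360° − 259.69° = 100.31°.
Band runs from -75.25° eastward to +25.06°.

100.31°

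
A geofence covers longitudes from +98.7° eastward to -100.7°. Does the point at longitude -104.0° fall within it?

Band width going east from +98.7° to -100.7°: ((-100.7 − 98.7) mod 360) = 160.6°.
Offset of -104.0° east of the west edge: ((-104.0 − 98.7) mod 360) = 157.3°.
157.3° ≤ 160.6° ⇒ inside.

Yes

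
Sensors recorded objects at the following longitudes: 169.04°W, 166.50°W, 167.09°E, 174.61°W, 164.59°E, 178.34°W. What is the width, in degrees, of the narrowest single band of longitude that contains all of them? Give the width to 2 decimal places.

Sort the longitudes: -178.34°, -174.61°, -169.04°, -166.50°, +164.59°, +167.09°.
Eastward gaps between consecutive values (wrapping around): 3.73°, 5.57°, 2.54°, 331.09°, 2.50°, 14.57°.
Largest gap = 331.09° ⇒ minimal covering band is its complement: 360° − 331.09° = 28.91°.
Band runs from +164.59° eastward to -166.50°, crossing the antimeridian.

28.91°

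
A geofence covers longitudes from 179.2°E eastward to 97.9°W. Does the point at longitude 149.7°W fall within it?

Band width going east from +179.2° to -97.9°: ((-97.9 − 179.2) mod 360) = 82.9°.
Offset of -149.7° east of the west edge: ((-149.7 − 179.2) mod 360) = 31.1°.
31.1° ≤ 82.9° ⇒ inside.

Yes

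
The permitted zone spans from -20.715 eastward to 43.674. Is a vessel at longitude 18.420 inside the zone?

Yes

Band width going east from -20.715° to +43.674°: ((43.674 − -20.715) mod 360) = 64.389°.
Offset of +18.420° east of the west edge: ((18.420 − -20.715) mod 360) = 39.135°.
39.135° ≤ 64.389° ⇒ inside.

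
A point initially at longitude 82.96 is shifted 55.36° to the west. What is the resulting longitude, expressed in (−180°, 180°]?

Start at +82.96°; shift −55.36° → +27.60°.
+27.60° already lies in (−180°, 180°].

+27.60°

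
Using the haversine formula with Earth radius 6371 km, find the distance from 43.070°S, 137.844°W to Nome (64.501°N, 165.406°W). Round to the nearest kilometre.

Δλ = -165.406 − -137.844 = -27.562°.
Δφ = 64.501 − -43.070 = 107.571°.
a = sin²(Δφ/2) + cos φ₁ · cos φ₂ · sin²(Δλ/2) = 0.668789.
c = 2·atan2(√a, √(1−a)) = 1.91514 rad → d = 6371·c ≈ 12201.35 km.

12201 km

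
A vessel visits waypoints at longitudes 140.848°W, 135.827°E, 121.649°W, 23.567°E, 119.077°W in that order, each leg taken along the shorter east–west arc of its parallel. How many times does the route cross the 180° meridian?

2

Leg 1: -140.848° → +135.827°, shortest Δλ = -83.325° (west) — crosses 180°.
Leg 2: +135.827° → -121.649°, shortest Δλ = 102.524° (east) — crosses 180°.
Leg 3: -121.649° → +23.567°, shortest Δλ = 145.216° (east) — does not cross 180°.
Leg 4: +23.567° → -119.077°, shortest Δλ = -142.644° (west) — does not cross 180°.
Total crossings: 2.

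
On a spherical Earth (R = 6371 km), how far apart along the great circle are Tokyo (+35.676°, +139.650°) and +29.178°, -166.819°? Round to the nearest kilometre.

5015 km

Δλ = -166.819 − 139.650 = -306.469°; wrapped into (−180°, 180°]: 53.531°.
Δφ = 29.178 − 35.676 = -6.498°.
a = sin²(Δφ/2) + cos φ₁ · cos φ₂ · sin²(Δλ/2) = 0.147053.
c = 2·atan2(√a, √(1−a)) = 0.78711 rad → d = 6371·c ≈ 5014.68 km.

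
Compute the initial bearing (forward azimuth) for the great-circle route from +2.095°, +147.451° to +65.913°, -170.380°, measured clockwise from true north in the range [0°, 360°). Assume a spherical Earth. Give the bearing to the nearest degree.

Δλ = -170.380 − 147.451 = -317.831°; wrapped into (−180°, 180°]: 42.169°.
θ = atan2( sin Δλ · cos φ₂ , cos φ₁ · sin φ₂ − sin φ₁ · cos φ₂ · cos Δλ )
  = atan2(0.27398, 0.90126) = 16.909° → normalised to [0°, 360°): 16.909°.

17°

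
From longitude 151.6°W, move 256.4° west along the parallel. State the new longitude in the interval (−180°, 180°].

Start at -151.6°; shift −256.4° → -408.0°.
-408.0° lies outside (−180°, 180°]; add 360° → -48.0°.

48.0°W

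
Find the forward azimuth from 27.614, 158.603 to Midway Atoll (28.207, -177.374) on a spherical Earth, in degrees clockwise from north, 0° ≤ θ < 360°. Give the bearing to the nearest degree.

Δλ = -177.374 − 158.603 = -335.977°; wrapped into (−180°, 180°]: 24.023°.
θ = atan2( sin Δλ · cos φ₂ , cos φ₁ · sin φ₂ − sin φ₁ · cos φ₂ · cos Δλ )
  = atan2(0.35876, 0.04573) = 82.736° → normalised to [0°, 360°): 82.736°.

83°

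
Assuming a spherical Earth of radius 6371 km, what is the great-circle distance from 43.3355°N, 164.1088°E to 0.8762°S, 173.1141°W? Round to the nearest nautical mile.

Δλ = -173.1141 − 164.1088 = -337.2229°; wrapped into (−180°, 180°]: 22.7771°.
Δφ = -0.8762 − 43.3355 = -44.2117°.
a = sin²(Δφ/2) + cos φ₁ · cos φ₂ · sin²(Δλ/2) = 0.169973.
c = 2·atan2(√a, √(1−a)) = 0.84990 rad → d = 6371·c ≈ 5414.74 km ≈ 2923.73 nmi.

2924 nmi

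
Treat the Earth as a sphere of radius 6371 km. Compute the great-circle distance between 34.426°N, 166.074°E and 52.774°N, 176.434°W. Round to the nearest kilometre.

2465 km

Δλ = -176.434 − 166.074 = -342.508°; wrapped into (−180°, 180°]: 17.492°.
Δφ = 52.774 − 34.426 = 18.348°.
a = sin²(Δφ/2) + cos φ₁ · cos φ₂ · sin²(Δλ/2) = 0.036956.
c = 2·atan2(√a, √(1−a)) = 0.38689 rad → d = 6371·c ≈ 2464.87 km.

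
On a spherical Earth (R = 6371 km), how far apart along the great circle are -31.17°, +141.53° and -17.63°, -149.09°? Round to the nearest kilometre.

Δλ = -149.09 − 141.53 = -290.62°; wrapped into (−180°, 180°]: 69.38°.
Δφ = -17.63 − -31.17 = 13.54°.
a = sin²(Δφ/2) + cos φ₁ · cos φ₂ · sin²(Δλ/2) = 0.278033.
c = 2·atan2(√a, √(1−a)) = 1.11081 rad → d = 6371·c ≈ 7076.99 km.

7077 km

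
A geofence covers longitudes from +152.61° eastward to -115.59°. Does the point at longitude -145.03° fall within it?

Band width going east from +152.61° to -115.59°: ((-115.59 − 152.61) mod 360) = 91.80°.
Offset of -145.03° east of the west edge: ((-145.03 − 152.61) mod 360) = 62.36°.
62.36° ≤ 91.80° ⇒ inside.

Yes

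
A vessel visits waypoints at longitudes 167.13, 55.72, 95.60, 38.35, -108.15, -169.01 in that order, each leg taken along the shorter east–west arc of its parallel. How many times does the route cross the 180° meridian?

0

Leg 1: +167.13° → +55.72°, shortest Δλ = -111.41° (west) — does not cross 180°.
Leg 2: +55.72° → +95.60°, shortest Δλ = 39.88° (east) — does not cross 180°.
Leg 3: +95.60° → +38.35°, shortest Δλ = -57.25° (west) — does not cross 180°.
Leg 4: +38.35° → -108.15°, shortest Δλ = -146.5° (west) — does not cross 180°.
Leg 5: -108.15° → -169.01°, shortest Δλ = -60.86° (west) — does not cross 180°.
Total crossings: 0.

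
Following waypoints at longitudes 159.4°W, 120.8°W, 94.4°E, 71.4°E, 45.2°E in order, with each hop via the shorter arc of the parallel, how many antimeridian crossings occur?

Leg 1: -159.4° → -120.8°, shortest Δλ = 38.6° (east) — does not cross 180°.
Leg 2: -120.8° → +94.4°, shortest Δλ = -144.8° (west) — crosses 180°.
Leg 3: +94.4° → +71.4°, shortest Δλ = -23.0° (west) — does not cross 180°.
Leg 4: +71.4° → +45.2°, shortest Δλ = -26.2° (west) — does not cross 180°.
Total crossings: 1.

1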